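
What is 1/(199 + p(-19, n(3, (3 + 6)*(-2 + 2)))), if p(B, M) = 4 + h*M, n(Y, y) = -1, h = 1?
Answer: 1/202 ≈ 0.0049505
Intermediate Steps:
p(B, M) = 4 + M (p(B, M) = 4 + 1*M = 4 + M)
1/(199 + p(-19, n(3, (3 + 6)*(-2 + 2)))) = 1/(199 + (4 - 1)) = 1/(199 + 3) = 1/202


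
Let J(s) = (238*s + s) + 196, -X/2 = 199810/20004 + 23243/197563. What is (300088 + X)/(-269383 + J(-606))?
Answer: -296470743997543/409057949345823 ≈ -0.72476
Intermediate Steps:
X = -19970008001/988012563 (X = -2*(199810/20004 + 23243/197563) = -2*(199810*(1/20004) + 23243*(1/197563)) = -2*(99905/10002 + 23243/197563) = -2*19970008001/1976025126 = -19970008001/988012563 ≈ -20.212)
J(s) = 196 + 239*s (J(s) = 239*s + 196 = 196 + 239*s)
(300088 + X)/(-269383 + J(-606)) = (300088 - 19970008001/988012563)/(-269383 + (196 + 239*(-606))) = 296470743997543/(988012563*(-269383 + (196 - 144834))) = 296470743997543/(988012563*(-269383 - 144638)) = (296470743997543/988012563)/(-414021) = (296470743997543/988012563)*(-1/414021) = -296470743997543/409057949345823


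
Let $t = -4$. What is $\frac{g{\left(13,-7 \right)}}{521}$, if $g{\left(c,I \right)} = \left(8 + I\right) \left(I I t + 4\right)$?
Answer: $- \frac{192}{521} \approx -0.36852$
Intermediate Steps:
$g{\left(c,I \right)} = \left(4 - 4 I^{2}\right) \left(8 + I\right)$ ($g{\left(c,I \right)} = \left(8 + I\right) \left(I I \left(-4\right) + 4\right) = \left(8 + I\right) \left(I^{2} \left(-4\right) + 4\right) = \left(8 + I\right) \left(- 4 I^{2} + 4\right) = \left(8 + I\right) \left(4 - 4 I^{2}\right) = \left(4 - 4 I^{2}\right) \left(8 + I\right)$)
$\frac{g{\left(13,-7 \right)}}{521} = \frac{32 - 32 \left(-7\right)^{2} - 4 \left(-7\right)^{3} + 4 \left(-7\right)}{521} = \left(32 - 1568 - -1372 - 28\right) \frac{1}{521} = \left(32 - 1568 + 1372 - 28\right) \frac{1}{521} = \left(-192\right) \frac{1}{521} = - \frac{192}{521}$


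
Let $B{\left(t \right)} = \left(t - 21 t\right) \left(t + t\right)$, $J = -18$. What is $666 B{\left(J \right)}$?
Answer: $-8631360$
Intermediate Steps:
$B{\left(t \right)} = - 40 t^{2}$ ($B{\left(t \right)} = - 20 t 2 t = - 40 t^{2}$)
$666 B{\left(J \right)} = 666 \left(- 40 \left(-18\right)^{2}\right) = 666 \left(\left(-40\right) 324\right) = 666 \left(-12960\right) = -8631360$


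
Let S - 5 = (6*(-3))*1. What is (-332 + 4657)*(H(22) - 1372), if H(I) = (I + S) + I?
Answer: -5799825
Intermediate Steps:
S = -13 (S = 5 + (6*(-3))*1 = 5 - 18*1 = 5 - 18 = -13)
H(I) = -13 + 2*I (H(I) = (I - 13) + I = (-13 + I) + I = -13 + 2*I)
(-332 + 4657)*(H(22) - 1372) = (-332 + 4657)*((-13 + 2*22) - 1372) = 4325*((-13 + 44) - 1372) = 4325*(31 - 1372) = 4325*(-1341) = -5799825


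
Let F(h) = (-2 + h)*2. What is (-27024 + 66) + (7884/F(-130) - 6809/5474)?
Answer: -812561060/30107 ≈ -26989.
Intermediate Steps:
F(h) = -4 + 2*h
(-27024 + 66) + (7884/F(-130) - 6809/5474) = (-27024 + 66) + (7884/(-4 + 2*(-130)) - 6809/5474) = -26958 + (7884/(-4 - 260) - 6809*1/5474) = -26958 + (7884/(-264) - 6809/5474) = -26958 + (7884*(-1/264) - 6809/5474) = -26958 + (-657/22 - 6809/5474) = -26958 - 936554/30107 = -812561060/30107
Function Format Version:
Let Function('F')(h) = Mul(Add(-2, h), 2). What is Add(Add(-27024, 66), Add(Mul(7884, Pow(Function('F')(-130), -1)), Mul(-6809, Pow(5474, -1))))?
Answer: Rational(-812561060, 30107) ≈ -26989.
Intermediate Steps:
Function('F')(h) = Add(-4, Mul(2, h))
Add(Add(-27024, 66), Add(Mul(7884, Pow(Function('F')(-130), -1)), Mul(-6809, Pow(5474, -1)))) = Add(Add(-27024, 66), Add(Mul(7884, Pow(Add(-4, Mul(2, -130)), -1)), Mul(-6809, Pow(5474, -1)))) = Add(-26958, Add(Mul(7884, Pow(Add(-4, -260), -1)), Mul(-6809, Rational(1, 5474)))) = Add(-26958, Add(Mul(7884, Pow(-264, -1)), Rational(-6809, 5474))) = Add(-26958, Add(Mul(7884, Rational(-1, 264)), Rational(-6809, 5474))) = Add(-26958, Add(Rational(-657, 22), Rational(-6809, 5474))) = Add(-26958, Rational(-936554, 30107)) = Rational(-812561060, 30107)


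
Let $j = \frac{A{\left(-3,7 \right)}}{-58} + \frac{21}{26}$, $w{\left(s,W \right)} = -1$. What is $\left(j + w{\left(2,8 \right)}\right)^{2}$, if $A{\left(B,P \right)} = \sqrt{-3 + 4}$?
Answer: $\frac{6241}{142129} \approx 0.043911$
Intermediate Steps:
$A{\left(B,P \right)} = 1$ ($A{\left(B,P \right)} = \sqrt{1} = 1$)
$j = \frac{298}{377}$ ($j = 1 \frac{1}{-58} + \frac{21}{26} = 1 \left(- \frac{1}{58}\right) + 21 \cdot \frac{1}{26} = - \frac{1}{58} + \frac{21}{26} = \frac{298}{377} \approx 0.79045$)
$\left(j + w{\left(2,8 \right)}\right)^{2} = \left(\frac{298}{377} - 1\right)^{2} = \left(- \frac{79}{377}\right)^{2} = \frac{6241}{142129}$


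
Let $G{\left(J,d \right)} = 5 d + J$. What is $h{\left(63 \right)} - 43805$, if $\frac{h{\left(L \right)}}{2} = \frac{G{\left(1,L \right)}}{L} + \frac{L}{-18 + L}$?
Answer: $- \frac{13794533}{315} \approx -43792.0$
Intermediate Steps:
$G{\left(J,d \right)} = J + 5 d$
$h{\left(L \right)} = \frac{2 L}{-18 + L} + \frac{2 \left(1 + 5 L\right)}{L}$ ($h{\left(L \right)} = 2 \left(\frac{1 + 5 L}{L} + \frac{L}{-18 + L}\right) = 2 \left(\frac{L}{-18 + L} + \frac{1 + 5 L}{L}\right) = \frac{2 L}{-18 + L} + \frac{2 \left(1 + 5 L\right)}{L}$)
$h{\left(63 \right)} - 43805 = \frac{2 \left(-18 - 5607 + 6 \cdot 63^{2}\right)}{63 \left(-18 + 63\right)} - 43805 = 2 \cdot \frac{1}{63} \cdot \frac{1}{45} \left(-18 - 5607 + 6 \cdot 3969\right) - 43805 = 2 \cdot \frac{1}{63} \cdot \frac{1}{45} \left(-18 - 5607 + 23814\right) - 43805 = 2 \cdot \frac{1}{63} \cdot \frac{1}{45} \cdot 18189 - 43805 = \frac{4042}{315} - 43805 = - \frac{13794533}{315}$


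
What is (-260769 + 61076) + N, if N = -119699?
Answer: -319392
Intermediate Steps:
(-260769 + 61076) + N = (-260769 + 61076) - 119699 = -199693 - 119699 = -319392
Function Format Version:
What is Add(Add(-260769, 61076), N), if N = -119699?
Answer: -319392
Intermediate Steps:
Add(Add(-260769, 61076), N) = Add(Add(-260769, 61076), -119699) = Add(-199693, -119699) = -319392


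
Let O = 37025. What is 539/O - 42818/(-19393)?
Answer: 1595789277/718025825 ≈ 2.2225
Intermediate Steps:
539/O - 42818/(-19393) = 539/37025 - 42818/(-19393) = 539*(1/37025) - 42818*(-1/19393) = 539/37025 + 42818/19393 = 1595789277/718025825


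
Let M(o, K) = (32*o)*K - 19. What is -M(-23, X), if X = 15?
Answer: 11059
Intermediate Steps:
M(o, K) = -19 + 32*K*o (M(o, K) = 32*K*o - 19 = -19 + 32*K*o)
-M(-23, X) = -(-19 + 32*15*(-23)) = -(-19 - 11040) = -1*(-11059) = 11059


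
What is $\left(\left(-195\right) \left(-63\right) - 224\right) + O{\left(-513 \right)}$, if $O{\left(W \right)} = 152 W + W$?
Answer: $-66428$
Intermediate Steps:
$O{\left(W \right)} = 153 W$
$\left(\left(-195\right) \left(-63\right) - 224\right) + O{\left(-513 \right)} = \left(\left(-195\right) \left(-63\right) - 224\right) + 153 \left(-513\right) = \left(12285 - 224\right) - 78489 = 12061 - 78489 = -66428$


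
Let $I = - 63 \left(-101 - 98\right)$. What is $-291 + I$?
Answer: $12246$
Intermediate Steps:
$I = 12537$ ($I = \left(-63\right) \left(-199\right) = 12537$)
$-291 + I = -291 + 12537 = 12246$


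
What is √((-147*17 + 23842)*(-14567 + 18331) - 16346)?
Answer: √80318706 ≈ 8962.1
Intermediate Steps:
√((-147*17 + 23842)*(-14567 + 18331) - 16346) = √((-2499 + 23842)*3764 - 16346) = √(21343*3764 - 16346) = √(80335052 - 16346) = √80318706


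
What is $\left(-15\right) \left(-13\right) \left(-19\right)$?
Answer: $-3705$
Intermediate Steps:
$\left(-15\right) \left(-13\right) \left(-19\right) = 195 \left(-19\right) = -3705$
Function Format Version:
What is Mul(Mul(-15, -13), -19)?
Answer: -3705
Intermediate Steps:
Mul(Mul(-15, -13), -19) = Mul(195, -19) = -3705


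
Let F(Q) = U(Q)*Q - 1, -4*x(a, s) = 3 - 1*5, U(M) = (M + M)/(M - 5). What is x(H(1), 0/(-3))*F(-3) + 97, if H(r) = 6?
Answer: 763/8 ≈ 95.375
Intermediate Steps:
U(M) = 2*M/(-5 + M) (U(M) = (2*M)/(-5 + M) = 2*M/(-5 + M))
x(a, s) = ½ (x(a, s) = -(3 - 1*5)/4 = -(3 - 5)/4 = -¼*(-2) = ½)
F(Q) = -1 + 2*Q²/(-5 + Q) (F(Q) = (2*Q/(-5 + Q))*Q - 1 = 2*Q²/(-5 + Q) - 1 = -1 + 2*Q²/(-5 + Q))
x(H(1), 0/(-3))*F(-3) + 97 = ((5 - 1*(-3) + 2*(-3)²)/(-5 - 3))/2 + 97 = ((5 + 3 + 2*9)/(-8))/2 + 97 = (-(5 + 3 + 18)/8)/2 + 97 = (-⅛*26)/2 + 97 = (½)*(-13/4) + 97 = -13/8 + 97 = 763/8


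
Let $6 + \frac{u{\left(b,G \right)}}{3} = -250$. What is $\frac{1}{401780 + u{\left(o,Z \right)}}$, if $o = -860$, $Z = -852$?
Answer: $\frac{1}{401012} \approx 2.4937 \cdot 10^{-6}$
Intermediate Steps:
$u{\left(b,G \right)} = -768$ ($u{\left(b,G \right)} = -18 + 3 \left(-250\right) = -18 - 750 = -768$)
$\frac{1}{401780 + u{\left(o,Z \right)}} = \frac{1}{401780 - 768} = \frac{1}{401012}$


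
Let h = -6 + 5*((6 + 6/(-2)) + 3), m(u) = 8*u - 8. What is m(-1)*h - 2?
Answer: -386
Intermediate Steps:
m(u) = -8 + 8*u
h = 24 (h = -6 + 5*((6 + 6*(-½)) + 3) = -6 + 5*((6 - 3) + 3) = -6 + 5*(3 + 3) = -6 + 5*6 = -6 + 30 = 24)
m(-1)*h - 2 = (-8 + 8*(-1))*24 - 2 = (-8 - 8)*24 - 2 = -16*24 - 2 = -384 - 2 = -386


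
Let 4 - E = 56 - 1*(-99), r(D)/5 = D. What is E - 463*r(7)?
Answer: -16356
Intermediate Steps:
r(D) = 5*D
E = -151 (E = 4 - (56 - 1*(-99)) = 4 - (56 + 99) = 4 - 1*155 = 4 - 155 = -151)
E - 463*r(7) = -151 - 2315*7 = -151 - 463*35 = -151 - 16205 = -16356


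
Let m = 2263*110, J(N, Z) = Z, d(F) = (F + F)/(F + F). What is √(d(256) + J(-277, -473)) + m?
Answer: 248930 + 2*I*√118 ≈ 2.4893e+5 + 21.726*I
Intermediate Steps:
d(F) = 1 (d(F) = (2*F)/((2*F)) = (2*F)*(1/(2*F)) = 1)
m = 248930
√(d(256) + J(-277, -473)) + m = √(1 - 473) + 248930 = √(-472) + 248930 = 2*I*√118 + 248930 = 248930 + 2*I*√118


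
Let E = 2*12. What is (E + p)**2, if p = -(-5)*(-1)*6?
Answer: 36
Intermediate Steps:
E = 24
p = -30 (p = -5*1*6 = -5*6 = -30)
(E + p)**2 = (24 - 30)**2 = (-6)**2 = 36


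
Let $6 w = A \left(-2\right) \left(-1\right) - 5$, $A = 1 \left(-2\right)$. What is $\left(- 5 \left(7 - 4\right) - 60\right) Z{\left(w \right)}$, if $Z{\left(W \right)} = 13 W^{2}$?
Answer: $- \frac{8775}{4} \approx -2193.8$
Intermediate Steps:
$A = -2$
$w = - \frac{3}{2}$ ($w = \frac{\left(-2\right) \left(-2\right) \left(-1\right) - 5}{6} = \frac{4 \left(-1\right) - 5}{6} = \frac{-4 - 5}{6} = \frac{1}{6} \left(-9\right) = - \frac{3}{2} \approx -1.5$)
$\left(- 5 \left(7 - 4\right) - 60\right) Z{\left(w \right)} = \left(- 5 \left(7 - 4\right) - 60\right) 13 \left(- \frac{3}{2}\right)^{2} = \left(\left(-5\right) 3 - 60\right) 13 \cdot \frac{9}{4} = \left(-15 - 60\right) \frac{117}{4} = \left(-75\right) \frac{117}{4} = - \frac{8775}{4}$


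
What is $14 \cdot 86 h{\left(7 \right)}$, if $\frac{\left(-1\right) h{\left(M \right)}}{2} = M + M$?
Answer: $-33712$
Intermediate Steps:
$h{\left(M \right)} = - 4 M$ ($h{\left(M \right)} = - 2 \left(M + M\right) = - 2 \cdot 2 M = - 4 M$)
$14 \cdot 86 h{\left(7 \right)} = 14 \cdot 86 \left(\left(-4\right) 7\right) = 14 \cdot 86 \left(-28\right) = 14 \left(-2408\right) = -33712$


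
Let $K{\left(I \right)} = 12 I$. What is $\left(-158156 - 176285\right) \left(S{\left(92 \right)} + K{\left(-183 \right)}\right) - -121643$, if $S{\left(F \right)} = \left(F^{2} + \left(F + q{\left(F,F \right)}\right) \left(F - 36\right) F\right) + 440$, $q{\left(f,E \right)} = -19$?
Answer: $-128025230921$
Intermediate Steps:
$S{\left(F \right)} = 440 + F^{2} + F \left(-36 + F\right) \left(-19 + F\right)$ ($S{\left(F \right)} = \left(F^{2} + \left(F - 19\right) \left(F - 36\right) F\right) + 440 = \left(F^{2} + \left(-19 + F\right) \left(-36 + F\right) F\right) + 440 = \left(F^{2} + \left(-36 + F\right) \left(-19 + F\right) F\right) + 440 = \left(F^{2} + F \left(-36 + F\right) \left(-19 + F\right)\right) + 440 = 440 + F^{2} + F \left(-36 + F\right) \left(-19 + F\right)$)
$\left(-158156 - 176285\right) \left(S{\left(92 \right)} + K{\left(-183 \right)}\right) - -121643 = \left(-158156 - 176285\right) \left(\left(440 + 92^{3} - 54 \cdot 92^{2} + 684 \cdot 92\right) + 12 \left(-183\right)\right) - -121643 = - 334441 \left(\left(440 + 778688 - 457056 + 62928\right) - 2196\right) + 121643 = - 334441 \left(385000 - 2196\right) + 121643 = \left(-334441\right) 382804 + 121643 = -128025352564 + 121643 = -128025230921$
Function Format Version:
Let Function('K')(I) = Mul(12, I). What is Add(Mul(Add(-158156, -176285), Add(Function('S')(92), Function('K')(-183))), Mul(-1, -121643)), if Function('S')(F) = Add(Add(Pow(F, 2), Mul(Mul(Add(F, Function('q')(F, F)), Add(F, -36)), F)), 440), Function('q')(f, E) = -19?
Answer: -128025230921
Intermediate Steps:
Function('S')(F) = Add(440, Pow(F, 2), Mul(F, Add(-36, F), Add(-19, F))) (Function('S')(F) = Add(Add(Pow(F, 2), Mul(Mul(Add(F, -19), Add(F, -36)), F)), 440) = Add(Add(Pow(F, 2), Mul(Mul(Add(-19, F), Add(-36, F)), F)), 440) = Add(Add(Pow(F, 2), Mul(Mul(Add(-36, F), Add(-19, F)), F)), 440) = Add(Add(Pow(F, 2), Mul(F, Add(-36, F), Add(-19, F))), 440) = Add(440, Pow(F, 2), Mul(F, Add(-36, F), Add(-19, F))))
Add(Mul(Add(-158156, -176285), Add(Function('S')(92), Function('K')(-183))), Mul(-1, -121643)) = Add(Mul(Add(-158156, -176285), Add(Add(440, Pow(92, 3), Mul(-54, Pow(92, 2)), Mul(684, 92)), Mul(12, -183))), Mul(-1, -121643)) = Add(Mul(-334441, Add(Add(440, 778688, Mul(-54, 8464), 62928), -2196)), 121643) = Add(Mul(-334441, Add(Add(440, 778688, -457056, 62928), -2196)), 121643) = Add(Mul(-334441, Add(385000, -2196)), 121643) = Add(Mul(-334441, 382804), 121643) = Add(-128025352564, 121643) = -128025230921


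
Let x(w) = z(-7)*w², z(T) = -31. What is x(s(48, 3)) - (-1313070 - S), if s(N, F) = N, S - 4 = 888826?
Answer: 2130476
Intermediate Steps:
S = 888830 (S = 4 + 888826 = 888830)
x(w) = -31*w²
x(s(48, 3)) - (-1313070 - S) = -31*48² - (-1313070 - 1*888830) = -31*2304 - (-1313070 - 888830) = -71424 - 1*(-2201900) = -71424 + 2201900 = 2130476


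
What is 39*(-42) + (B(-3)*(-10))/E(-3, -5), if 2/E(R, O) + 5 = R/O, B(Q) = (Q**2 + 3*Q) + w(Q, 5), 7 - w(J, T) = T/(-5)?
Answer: -1462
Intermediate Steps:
w(J, T) = 7 + T/5 (w(J, T) = 7 - T/(-5) = 7 - T*(-1)/5 = 7 - (-1)*T/5 = 7 + T/5)
B(Q) = 8 + Q**2 + 3*Q (B(Q) = (Q**2 + 3*Q) + (7 + (1/5)*5) = (Q**2 + 3*Q) + (7 + 1) = (Q**2 + 3*Q) + 8 = 8 + Q**2 + 3*Q)
E(R, O) = 2/(-5 + R/O)
39*(-42) + (B(-3)*(-10))/E(-3, -5) = 39*(-42) + ((8 + (-3)**2 + 3*(-3))*(-10))/((-2*(-5)/(-1*(-3) + 5*(-5)))) = -1638 + ((8 + 9 - 9)*(-10))/((-2*(-5)/(3 - 25))) = -1638 + (8*(-10))/((-2*(-5)/(-22))) = -1638 - 80/((-2*(-5)*(-1/22))) = -1638 - 80/(-5/11) = -1638 - 80*(-11/5) = -1638 + 176 = -1462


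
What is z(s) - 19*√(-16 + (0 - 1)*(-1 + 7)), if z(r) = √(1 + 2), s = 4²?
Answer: √3 - 19*I*√22 ≈ 1.732 - 89.118*I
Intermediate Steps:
s = 16
z(r) = √3
z(s) - 19*√(-16 + (0 - 1)*(-1 + 7)) = √3 - 19*√(-16 + (0 - 1)*(-1 + 7)) = √3 - 19*√(-16 - 1*6) = √3 - 19*√(-16 - 6) = √3 - 19*I*√22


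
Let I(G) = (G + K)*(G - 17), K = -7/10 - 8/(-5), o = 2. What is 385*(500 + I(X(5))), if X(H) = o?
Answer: 351505/2 ≈ 1.7575e+5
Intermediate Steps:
K = 9/10 (K = -7*⅒ - 8*(-⅕) = -7/10 + 8/5 = 9/10 ≈ 0.90000)
X(H) = 2
I(G) = (-17 + G)*(9/10 + G) (I(G) = (G + 9/10)*(G - 17) = (9/10 + G)*(-17 + G) = (-17 + G)*(9/10 + G))
385*(500 + I(X(5))) = 385*(500 + (-153/10 + 2² - 161/10*2)) = 385*(500 + (-153/10 + 4 - 161/5)) = 385*(500 - 87/2) = 385*(913/2) = 351505/2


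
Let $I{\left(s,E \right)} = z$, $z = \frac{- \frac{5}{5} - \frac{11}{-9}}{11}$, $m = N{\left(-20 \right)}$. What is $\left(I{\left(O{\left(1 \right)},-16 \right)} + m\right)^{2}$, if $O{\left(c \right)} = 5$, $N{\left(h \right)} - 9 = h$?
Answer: $\frac{1181569}{9801} \approx 120.56$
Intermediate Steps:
$N{\left(h \right)} = 9 + h$
$m = -11$ ($m = 9 - 20 = -11$)
$z = \frac{2}{99}$ ($z = \left(\left(-5\right) \frac{1}{5} - - \frac{11}{9}\right) \frac{1}{11} = \left(-1 + \frac{11}{9}\right) \frac{1}{11} = \frac{2}{9} \cdot \frac{1}{11} = \frac{2}{99} \approx 0.020202$)
$I{\left(s,E \right)} = \frac{2}{99}$
$\left(I{\left(O{\left(1 \right)},-16 \right)} + m\right)^{2} = \left(\frac{2}{99} - 11\right)^{2} = \left(- \frac{1087}{99}\right)^{2} = \frac{1181569}{9801}$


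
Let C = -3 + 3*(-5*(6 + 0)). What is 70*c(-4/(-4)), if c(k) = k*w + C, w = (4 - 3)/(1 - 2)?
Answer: -6580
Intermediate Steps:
w = -1 (w = 1/(-1) = 1*(-1) = -1)
C = -93 (C = -3 + 3*(-5*6) = -3 + 3*(-30) = -3 - 90 = -93)
c(k) = -93 - k (c(k) = k*(-1) - 93 = -k - 93 = -93 - k)
70*c(-4/(-4)) = 70*(-93 - (-4)/(-4)) = 70*(-93 - (-4)*(-1)/4) = 70*(-93 - 1*1) = 70*(-93 - 1) = 70*(-94) = -6580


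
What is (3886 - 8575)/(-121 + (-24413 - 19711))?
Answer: 4689/44245 ≈ 0.10598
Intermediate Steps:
(3886 - 8575)/(-121 + (-24413 - 19711)) = -4689/(-121 - 44124) = -4689/(-44245) = -4689*(-1/44245) = 4689/44245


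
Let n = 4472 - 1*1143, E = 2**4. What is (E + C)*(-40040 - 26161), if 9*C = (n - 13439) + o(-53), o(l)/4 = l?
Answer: 224597926/3 ≈ 7.4866e+7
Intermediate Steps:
E = 16
o(l) = 4*l
n = 3329 (n = 4472 - 1143 = 3329)
C = -10322/9 (C = ((3329 - 13439) + 4*(-53))/9 = (-10110 - 212)/9 = (1/9)*(-10322) = -10322/9 ≈ -1146.9)
(E + C)*(-40040 - 26161) = (16 - 10322/9)*(-40040 - 26161) = -10178/9*(-66201) = 224597926/3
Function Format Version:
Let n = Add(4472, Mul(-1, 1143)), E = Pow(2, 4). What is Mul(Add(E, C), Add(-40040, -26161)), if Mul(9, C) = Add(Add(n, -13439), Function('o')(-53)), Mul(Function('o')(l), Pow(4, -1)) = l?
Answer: Rational(224597926, 3) ≈ 7.4866e+7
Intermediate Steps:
E = 16
Function('o')(l) = Mul(4, l)
n = 3329 (n = Add(4472, -1143) = 3329)
C = Rational(-10322, 9) (C = Mul(Rational(1, 9), Add(Add(3329, -13439), Mul(4, -53))) = Mul(Rational(1, 9), Add(-10110, -212)) = Mul(Rational(1, 9), -10322) = Rational(-10322, 9) ≈ -1146.9)
Mul(Add(E, C), Add(-40040, -26161)) = Mul(Add(16, Rational(-10322, 9)), Add(-40040, -26161)) = Mul(Rational(-10178, 9), -66201) = Rational(224597926, 3)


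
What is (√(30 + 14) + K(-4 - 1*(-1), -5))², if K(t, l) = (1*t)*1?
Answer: 53 - 12*√11 ≈ 13.201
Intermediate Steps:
K(t, l) = t (K(t, l) = t*1 = t)
(√(30 + 14) + K(-4 - 1*(-1), -5))² = (√(30 + 14) + (-4 - 1*(-1)))² = (√44 + (-4 + 1))² = (2*√11 - 3)² = (-3 + 2*√11)²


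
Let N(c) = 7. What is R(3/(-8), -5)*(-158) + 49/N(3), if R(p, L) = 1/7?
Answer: -109/7 ≈ -15.571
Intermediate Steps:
R(p, L) = ⅐
R(3/(-8), -5)*(-158) + 49/N(3) = (⅐)*(-158) + 49/7 = -158/7 + 49*(⅐) = -158/7 + 7 = -109/7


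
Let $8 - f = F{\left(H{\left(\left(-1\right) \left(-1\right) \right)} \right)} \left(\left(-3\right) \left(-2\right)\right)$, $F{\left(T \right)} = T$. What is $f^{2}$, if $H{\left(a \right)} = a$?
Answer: $4$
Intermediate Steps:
$f = 2$ ($f = 8 - \left(-1\right) \left(-1\right) \left(\left(-3\right) \left(-2\right)\right) = 8 - 1 \cdot 6 = 8 - 6 = 2$)
$f^{2} = 2^{2} = 4$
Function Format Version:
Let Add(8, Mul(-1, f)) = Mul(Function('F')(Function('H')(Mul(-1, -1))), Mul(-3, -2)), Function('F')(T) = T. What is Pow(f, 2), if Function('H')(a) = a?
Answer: 4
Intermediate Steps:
f = 2 (f = Add(8, Mul(-1, Mul(Mul(-1, -1), Mul(-3, -2)))) = Add(8, Mul(-1, Mul(1, 6))) = Add(8, Mul(-1, 6)) = Add(8, -6) = 2)
Pow(f, 2) = Pow(2, 2) = 4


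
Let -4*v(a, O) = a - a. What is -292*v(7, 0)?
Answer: 0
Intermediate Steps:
v(a, O) = 0 (v(a, O) = -(a - a)/4 = -1/4*0 = 0)
-292*v(7, 0) = -292*0 = 0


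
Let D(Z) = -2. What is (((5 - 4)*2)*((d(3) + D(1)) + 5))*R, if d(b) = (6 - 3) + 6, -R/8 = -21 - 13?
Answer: 6528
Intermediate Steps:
R = 272 (R = -8*(-21 - 13) = -8*(-34) = 272)
d(b) = 9 (d(b) = 3 + 6 = 9)
(((5 - 4)*2)*((d(3) + D(1)) + 5))*R = (((5 - 4)*2)*((9 - 2) + 5))*272 = ((1*2)*(7 + 5))*272 = (2*12)*272 = 24*272 = 6528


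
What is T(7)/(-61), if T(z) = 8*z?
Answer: -56/61 ≈ -0.91803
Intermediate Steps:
T(7)/(-61) = (8*7)/(-61) = 56*(-1/61) = -56/61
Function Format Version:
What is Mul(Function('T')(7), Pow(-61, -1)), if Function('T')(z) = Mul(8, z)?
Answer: Rational(-56, 61) ≈ -0.91803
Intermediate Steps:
Mul(Function('T')(7), Pow(-61, -1)) = Mul(Mul(8, 7), Pow(-61, -1)) = Mul(56, Rational(-1, 61)) = Rational(-56, 61)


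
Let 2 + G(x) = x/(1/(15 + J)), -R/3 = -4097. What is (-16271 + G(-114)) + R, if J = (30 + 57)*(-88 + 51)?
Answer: 361274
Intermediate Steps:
R = 12291 (R = -3*(-4097) = 12291)
J = -3219 (J = 87*(-37) = -3219)
G(x) = -2 - 3204*x (G(x) = -2 + x/(1/(15 - 3219)) = -2 + x/(1/(-3204)) = -2 + x/(-1/3204) = -2 + x*(-3204) = -2 - 3204*x)
(-16271 + G(-114)) + R = (-16271 + (-2 - 3204*(-114))) + 12291 = (-16271 + (-2 + 365256)) + 12291 = (-16271 + 365254) + 12291 = 348983 + 12291 = 361274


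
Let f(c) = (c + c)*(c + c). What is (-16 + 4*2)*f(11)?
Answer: -3872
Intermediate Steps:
f(c) = 4*c² (f(c) = (2*c)*(2*c) = 4*c²)
(-16 + 4*2)*f(11) = (-16 + 4*2)*(4*11²) = (-16 + 8)*(4*121) = -8*484 = -3872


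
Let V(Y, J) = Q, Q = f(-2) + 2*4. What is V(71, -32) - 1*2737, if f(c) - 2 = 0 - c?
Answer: -2725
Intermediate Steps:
f(c) = 2 - c (f(c) = 2 + (0 - c) = 2 - c)
Q = 12 (Q = (2 - 1*(-2)) + 2*4 = (2 + 2) + 8 = 4 + 8 = 12)
V(Y, J) = 12
V(71, -32) - 1*2737 = 12 - 1*2737 = 12 - 2737 = -2725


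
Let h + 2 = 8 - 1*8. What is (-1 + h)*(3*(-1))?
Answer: 9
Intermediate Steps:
h = -2 (h = -2 + (8 - 1*8) = -2 + (8 - 8) = -2 + 0 = -2)
(-1 + h)*(3*(-1)) = (-1 - 2)*(3*(-1)) = -3*(-3) = 9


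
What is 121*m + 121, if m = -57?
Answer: -6776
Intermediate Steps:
121*m + 121 = 121*(-57) + 121 = -6897 + 121 = -6776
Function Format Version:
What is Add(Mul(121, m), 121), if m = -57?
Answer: -6776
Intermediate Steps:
Add(Mul(121, m), 121) = Add(Mul(121, -57), 121) = Add(-6897, 121) = -6776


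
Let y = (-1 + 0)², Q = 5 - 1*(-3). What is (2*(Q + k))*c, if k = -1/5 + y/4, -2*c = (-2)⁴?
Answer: -644/5 ≈ -128.80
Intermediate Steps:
Q = 8 (Q = 5 + 3 = 8)
y = 1 (y = (-1)² = 1)
c = -8 (c = -½*(-2)⁴ = -½*16 = -8)
k = 1/20 (k = -1/5 + 1/4 = -1*⅕ + 1*(¼) = -⅕ + ¼ = 1/20 ≈ 0.050000)
(2*(Q + k))*c = (2*(8 + 1/20))*(-8) = (2*(161/20))*(-8) = (161/10)*(-8) = -644/5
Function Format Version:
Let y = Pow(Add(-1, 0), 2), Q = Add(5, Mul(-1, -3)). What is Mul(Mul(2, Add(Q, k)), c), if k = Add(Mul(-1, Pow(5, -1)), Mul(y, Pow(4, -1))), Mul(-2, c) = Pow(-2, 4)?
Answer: Rational(-644, 5) ≈ -128.80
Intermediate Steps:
Q = 8 (Q = Add(5, 3) = 8)
y = 1 (y = Pow(-1, 2) = 1)
c = -8 (c = Mul(Rational(-1, 2), Pow(-2, 4)) = Mul(Rational(-1, 2), 16) = -8)
k = Rational(1, 20) (k = Add(Mul(-1, Pow(5, -1)), Mul(1, Pow(4, -1))) = Add(Mul(-1, Rational(1, 5)), Mul(1, Rational(1, 4))) = Add(Rational(-1, 5), Rational(1, 4)) = Rational(1, 20) ≈ 0.050000)
Mul(Mul(2, Add(Q, k)), c) = Mul(Mul(2, Add(8, Rational(1, 20))), -8) = Mul(Mul(2, Rational(161, 20)), -8) = Mul(Rational(161, 10), -8) = Rational(-644, 5)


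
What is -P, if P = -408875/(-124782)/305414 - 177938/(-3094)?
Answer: -484374903548491/8422347514308 ≈ -57.511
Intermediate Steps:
P = 484374903548491/8422347514308 (P = -408875*(-1/124782)*(1/305414) - 177938*(-1/3094) = (408875/124782)*(1/305414) + 88969/1547 = 408875/38110169748 + 88969/1547 = 484374903548491/8422347514308 ≈ 57.511)
-P = -1*484374903548491/8422347514308 = -484374903548491/8422347514308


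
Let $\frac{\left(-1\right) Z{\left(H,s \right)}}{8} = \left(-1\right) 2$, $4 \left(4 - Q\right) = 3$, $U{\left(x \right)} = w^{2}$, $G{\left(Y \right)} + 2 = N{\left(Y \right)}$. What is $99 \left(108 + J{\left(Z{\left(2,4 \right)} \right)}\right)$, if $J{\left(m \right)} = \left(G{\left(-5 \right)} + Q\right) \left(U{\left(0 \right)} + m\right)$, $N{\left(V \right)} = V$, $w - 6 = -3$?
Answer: $\frac{5643}{4} \approx 1410.8$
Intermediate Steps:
$w = 3$ ($w = 6 - 3 = 3$)
$G{\left(Y \right)} = -2 + Y$
$U{\left(x \right)} = 9$ ($U{\left(x \right)} = 3^{2} = 9$)
$Q = \frac{13}{4}$ ($Q = 4 - \frac{3}{4} = \frac{13}{4} \approx 3.25$)
$Z{\left(H,s \right)} = 16$ ($Z{\left(H,s \right)} = - 8 \left(\left(-1\right) 2\right) = \left(-8\right) \left(-2\right) = 16$)
$J{\left(m \right)} = - \frac{135}{4} - \frac{15 m}{4}$ ($J{\left(m \right)} = \left(\left(-2 - 5\right) + \frac{13}{4}\right) \left(9 + m\right) = \left(-7 + \frac{13}{4}\right) \left(9 + m\right) = - \frac{15 \left(9 + m\right)}{4} = - \frac{135}{4} - \frac{15 m}{4}$)
$99 \left(108 + J{\left(Z{\left(2,4 \right)} \right)}\right) = 99 \left(108 - \frac{375}{4}\right) = 99 \cdot \frac{57}{4} = \frac{5643}{4}$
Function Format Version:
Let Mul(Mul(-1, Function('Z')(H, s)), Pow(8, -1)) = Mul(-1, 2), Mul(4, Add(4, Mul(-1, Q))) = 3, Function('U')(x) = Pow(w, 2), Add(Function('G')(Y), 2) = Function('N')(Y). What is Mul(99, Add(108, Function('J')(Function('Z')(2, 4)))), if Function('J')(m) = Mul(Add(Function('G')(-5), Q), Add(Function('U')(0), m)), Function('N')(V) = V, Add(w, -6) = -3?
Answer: Rational(5643, 4) ≈ 1410.8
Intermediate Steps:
w = 3 (w = Add(6, -3) = 3)
Function('G')(Y) = Add(-2, Y)
Function('U')(x) = 9 (Function('U')(x) = Pow(3, 2) = 9)
Q = Rational(13, 4) (Q = Add(4, Mul(Rational(-1, 4), 3)) = Add(4, Rational(-3, 4)) = Rational(13, 4) ≈ 3.2500)
Function('Z')(H, s) = 16 (Function('Z')(H, s) = Mul(-8, Mul(-1, 2)) = Mul(-8, -2) = 16)
Function('J')(m) = Add(Rational(-135, 4), Mul(Rational(-15, 4), m)) (Function('J')(m) = Mul(Add(Add(-2, -5), Rational(13, 4)), Add(9, m)) = Mul(Add(-7, Rational(13, 4)), Add(9, m)) = Mul(Rational(-15, 4), Add(9, m)) = Add(Rational(-135, 4), Mul(Rational(-15, 4), m)))
Mul(99, Add(108, Function('J')(Function('Z')(2, 4)))) = Mul(99, Add(108, Add(Rational(-135, 4), Mul(Rational(-15, 4), 16)))) = Mul(99, Add(108, Add(Rational(-135, 4), -60))) = Mul(99, Add(108, Rational(-375, 4))) = Mul(99, Rational(57, 4)) = Rational(5643, 4)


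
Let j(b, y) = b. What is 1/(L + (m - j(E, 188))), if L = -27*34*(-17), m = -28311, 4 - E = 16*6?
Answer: -1/12613 ≈ -7.9283e-5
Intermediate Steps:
E = -92 (E = 4 - 16*6 = 4 - 1*96 = 4 - 96 = -92)
L = 15606 (L = -918*(-17) = 15606)
1/(L + (m - j(E, 188))) = 1/(15606 + (-28311 - 1*(-92))) = 1/(15606 + (-28311 + 92)) = 1/(15606 - 28219) = 1/(-12613) = -1/12613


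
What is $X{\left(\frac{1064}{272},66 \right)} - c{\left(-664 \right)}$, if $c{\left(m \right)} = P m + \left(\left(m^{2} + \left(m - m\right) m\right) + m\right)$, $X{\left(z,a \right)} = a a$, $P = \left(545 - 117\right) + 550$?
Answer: $213516$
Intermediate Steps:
$P = 978$ ($P = 428 + 550 = 978$)
$X{\left(z,a \right)} = a^{2}$
$c{\left(m \right)} = m^{2} + 979 m$ ($c{\left(m \right)} = 978 m + \left(\left(m^{2} + \left(m - m\right) m\right) + m\right) = 978 m + \left(\left(m^{2} + 0 m\right) + m\right) = 978 m + \left(\left(m^{2} + 0\right) + m\right) = 978 m + \left(m^{2} + m\right) = 978 m + \left(m + m^{2}\right) = m^{2} + 979 m$)
$X{\left(\frac{1064}{272},66 \right)} - c{\left(-664 \right)} = 66^{2} - - 664 \left(979 - 664\right) = 4356 - \left(-664\right) 315 = 4356 - -209160 = 4356 + 209160 = 213516$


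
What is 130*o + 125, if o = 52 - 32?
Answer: 2725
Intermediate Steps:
o = 20
130*o + 125 = 130*20 + 125 = 2600 + 125 = 2725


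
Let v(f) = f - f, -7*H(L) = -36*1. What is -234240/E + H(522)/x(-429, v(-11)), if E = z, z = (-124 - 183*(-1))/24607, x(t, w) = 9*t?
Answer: -17309122871276/177177 ≈ -9.7694e+7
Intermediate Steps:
H(L) = 36/7 (H(L) = -(-36)/7 = -1/7*(-36) = 36/7)
v(f) = 0
z = 59/24607 (z = (-124 + 183)*(1/24607) = 59*(1/24607) = 59/24607 ≈ 0.0023977)
E = 59/24607 ≈ 0.0023977
-234240/E + H(522)/x(-429, v(-11)) = -234240/59/24607 + 36/(7*((9*(-429)))) = -234240*24607/59 + (36/7)/(-3861) = -5763943680/59 + (36/7)*(-1/3861) = -5763943680/59 - 4/3003 = -17309122871276/177177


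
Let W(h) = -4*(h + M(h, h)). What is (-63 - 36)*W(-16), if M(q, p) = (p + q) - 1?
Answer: -19404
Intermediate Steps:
M(q, p) = -1 + p + q
W(h) = 4 - 12*h (W(h) = -4*(h + (-1 + h + h)) = -4*(h + (-1 + 2*h)) = -4*(-1 + 3*h) = 4 - 12*h)
(-63 - 36)*W(-16) = (-63 - 36)*(4 - 12*(-16)) = -99*(4 + 192) = -99*196 = -19404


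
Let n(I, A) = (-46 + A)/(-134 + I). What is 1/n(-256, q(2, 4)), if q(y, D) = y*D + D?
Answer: 195/17 ≈ 11.471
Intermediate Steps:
q(y, D) = D + D*y (q(y, D) = D*y + D = D + D*y)
n(I, A) = (-46 + A)/(-134 + I)
1/n(-256, q(2, 4)) = 1/((-46 + 4*(1 + 2))/(-134 - 256)) = 1/((-46 + 4*3)/(-390)) = 1/(-(-46 + 12)/390) = 1/(-1/390*(-34)) = 1/(17/195) = 195/17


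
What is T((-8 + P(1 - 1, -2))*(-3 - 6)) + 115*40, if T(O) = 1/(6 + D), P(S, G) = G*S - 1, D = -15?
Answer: 41399/9 ≈ 4599.9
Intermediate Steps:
P(S, G) = -1 + G*S
T(O) = -⅑ (T(O) = 1/(6 - 15) = 1/(-9) = -⅑)
T((-8 + P(1 - 1, -2))*(-3 - 6)) + 115*40 = -⅑ + 115*40 = -⅑ + 4600 = 41399/9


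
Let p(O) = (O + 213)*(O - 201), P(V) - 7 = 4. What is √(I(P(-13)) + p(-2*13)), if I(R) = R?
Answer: I*√42438 ≈ 206.0*I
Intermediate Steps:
P(V) = 11 (P(V) = 7 + 4 = 11)
p(O) = (-201 + O)*(213 + O) (p(O) = (213 + O)*(-201 + O) = (-201 + O)*(213 + O))
√(I(P(-13)) + p(-2*13)) = √(11 + (-42813 + (-2*13)² + 12*(-2*13))) = √(11 + (-42813 + (-26)² + 12*(-26))) = √(11 + (-42813 + 676 - 312)) = √(11 - 42449) = √(-42438) = I*√42438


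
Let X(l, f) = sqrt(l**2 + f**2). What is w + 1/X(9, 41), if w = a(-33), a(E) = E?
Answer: -33 + sqrt(1762)/1762 ≈ -32.976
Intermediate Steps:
w = -33
X(l, f) = sqrt(f**2 + l**2)
w + 1/X(9, 41) = -33 + 1/(sqrt(41**2 + 9**2)) = -33 + 1/(sqrt(1681 + 81)) = -33 + 1/(sqrt(1762)) = -33 + sqrt(1762)/1762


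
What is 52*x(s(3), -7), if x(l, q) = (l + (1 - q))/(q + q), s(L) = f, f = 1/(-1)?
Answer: -26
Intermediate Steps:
f = -1
s(L) = -1
x(l, q) = (1 + l - q)/(2*q) (x(l, q) = (1 + l - q)/((2*q)) = (1 + l - q)*(1/(2*q)) = (1 + l - q)/(2*q))
52*x(s(3), -7) = 52*((1/2)*(1 - 1 - 1*(-7))/(-7)) = 52*((1/2)*(-1/7)*(1 - 1 + 7)) = 52*((1/2)*(-1/7)*7) = 52*(-1/2) = -26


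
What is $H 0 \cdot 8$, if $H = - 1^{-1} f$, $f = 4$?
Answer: $0$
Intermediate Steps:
$H = -4$ ($H = - 1^{-1} \cdot 4 = \left(-1\right) 1 \cdot 4 = \left(-1\right) 4 = -4$)
$H 0 \cdot 8 = \left(-4\right) 0 \cdot 8 = 0 \cdot 8 = 0$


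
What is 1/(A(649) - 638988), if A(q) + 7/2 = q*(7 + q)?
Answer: -2/426495 ≈ -4.6894e-6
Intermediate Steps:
A(q) = -7/2 + q*(7 + q)
1/(A(649) - 638988) = 1/((-7/2 + 649**2 + 7*649) - 638988) = 1/((-7/2 + 421201 + 4543) - 638988) = 1/(851481/2 - 638988) = 1/(-426495/2) = -2/426495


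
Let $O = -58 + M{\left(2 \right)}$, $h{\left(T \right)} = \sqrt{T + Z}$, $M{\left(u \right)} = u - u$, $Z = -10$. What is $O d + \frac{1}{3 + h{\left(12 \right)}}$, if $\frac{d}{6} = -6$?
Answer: $\frac{14619}{7} - \frac{\sqrt{2}}{7} \approx 2088.2$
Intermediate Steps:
$d = -36$ ($d = 6 \left(-6\right) = -36$)
$M{\left(u \right)} = 0$
$h{\left(T \right)} = \sqrt{-10 + T}$ ($h{\left(T \right)} = \sqrt{T - 10} = \sqrt{-10 + T}$)
$O = -58$ ($O = -58 + 0 = -58$)
$O d + \frac{1}{3 + h{\left(12 \right)}} = \left(-58\right) \left(-36\right) + \frac{1}{3 + \sqrt{-10 + 12}} = 2088 + \frac{1}{3 + \sqrt{2}}$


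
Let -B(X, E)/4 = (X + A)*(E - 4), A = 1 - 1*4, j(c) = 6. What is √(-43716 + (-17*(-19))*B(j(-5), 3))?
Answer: 4*I*√2490 ≈ 199.6*I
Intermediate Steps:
A = -3 (A = 1 - 4 = -3)
B(X, E) = -4*(-4 + E)*(-3 + X) (B(X, E) = -4*(X - 3)*(E - 4) = -4*(-3 + X)*(-4 + E) = -4*(-4 + E)*(-3 + X))
√(-43716 + (-17*(-19))*B(j(-5), 3)) = √(-43716 + (-17*(-19))*(-48 + 12*3 + 16*6 - 4*3*6)) = √(-43716 + 323*(-48 + 36 + 96 - 72)) = √(-43716 + 323*12) = √(-43716 + 3876) = √(-39840) = 4*I*√2490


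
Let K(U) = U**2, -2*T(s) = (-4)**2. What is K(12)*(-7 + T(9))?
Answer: -2160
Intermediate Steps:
T(s) = -8 (T(s) = -1/2*(-4)**2 = -1/2*16 = -8)
K(12)*(-7 + T(9)) = 12**2*(-7 - 8) = 144*(-15) = -2160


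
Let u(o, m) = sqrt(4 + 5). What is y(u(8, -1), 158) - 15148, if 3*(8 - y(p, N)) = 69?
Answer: -15163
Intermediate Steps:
u(o, m) = 3 (u(o, m) = sqrt(9) = 3)
y(p, N) = -15 (y(p, N) = 8 - 1/3*69 = 8 - 23 = -15)
y(u(8, -1), 158) - 15148 = -15 - 15148 = -15163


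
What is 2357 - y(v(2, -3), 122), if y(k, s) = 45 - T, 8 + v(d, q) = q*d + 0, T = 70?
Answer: 2382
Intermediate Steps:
v(d, q) = -8 + d*q (v(d, q) = -8 + (q*d + 0) = -8 + (d*q + 0) = -8 + d*q)
y(k, s) = -25 (y(k, s) = 45 - 1*70 = 45 - 70 = -25)
2357 - y(v(2, -3), 122) = 2357 - 1*(-25) = 2357 + 25 = 2382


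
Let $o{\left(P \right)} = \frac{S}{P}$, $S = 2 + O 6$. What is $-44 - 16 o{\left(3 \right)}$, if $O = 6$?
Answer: $- \frac{740}{3} \approx -246.67$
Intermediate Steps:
$S = 38$ ($S = 2 + 6 \cdot 6 = 2 + 36 = 38$)
$o{\left(P \right)} = \frac{38}{P}$
$-44 - 16 o{\left(3 \right)} = -44 - 16 \cdot \frac{38}{3} = -44 - 16 \cdot 38 \cdot \frac{1}{3} = -44 - \frac{608}{3} = - \frac{740}{3}$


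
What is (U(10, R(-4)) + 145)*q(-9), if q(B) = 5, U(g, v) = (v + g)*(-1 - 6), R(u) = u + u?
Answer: 655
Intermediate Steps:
R(u) = 2*u
U(g, v) = -7*g - 7*v (U(g, v) = (g + v)*(-7) = -7*g - 7*v)
(U(10, R(-4)) + 145)*q(-9) = ((-7*10 - 14*(-4)) + 145)*5 = ((-70 - 7*(-8)) + 145)*5 = ((-70 + 56) + 145)*5 = (-14 + 145)*5 = 131*5 = 655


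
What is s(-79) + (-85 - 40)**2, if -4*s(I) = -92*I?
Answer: 13808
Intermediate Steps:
s(I) = 23*I (s(I) = -(-23)*I = 23*I)
s(-79) + (-85 - 40)**2 = 23*(-79) + (-85 - 40)**2 = -1817 + (-125)**2 = -1817 + 15625 = 13808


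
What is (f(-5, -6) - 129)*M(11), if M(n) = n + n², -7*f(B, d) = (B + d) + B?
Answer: -117084/7 ≈ -16726.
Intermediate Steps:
f(B, d) = -2*B/7 - d/7 (f(B, d) = -((B + d) + B)/7 = -(d + 2*B)/7 = -2*B/7 - d/7)
(f(-5, -6) - 129)*M(11) = ((-2/7*(-5) - ⅐*(-6)) - 129)*(11*(1 + 11)) = ((10/7 + 6/7) - 129)*(11*12) = (16/7 - 129)*132 = -887/7*132 = -117084/7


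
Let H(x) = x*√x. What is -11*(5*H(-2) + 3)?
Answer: -33 + 110*I*√2 ≈ -33.0 + 155.56*I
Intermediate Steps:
H(x) = x^(3/2)
-11*(5*H(-2) + 3) = -11*(5*(-2)^(3/2) + 3) = -11*(5*(-2*I*√2) + 3) = -11*(-10*I*√2 + 3) = -11*(3 - 10*I*√2) = -33 + 110*I*√2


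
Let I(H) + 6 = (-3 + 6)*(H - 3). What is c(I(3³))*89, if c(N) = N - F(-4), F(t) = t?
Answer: 6230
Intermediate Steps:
I(H) = -15 + 3*H (I(H) = -6 + (-3 + 6)*(H - 3) = -6 + 3*(-3 + H) = -6 + (-9 + 3*H) = -15 + 3*H)
c(N) = 4 + N (c(N) = N - 1*(-4) = N + 4 = 4 + N)
c(I(3³))*89 = (4 + (-15 + 3*3³))*89 = (4 + (-15 + 3*27))*89 = (4 + (-15 + 81))*89 = (4 + 66)*89 = 70*89 = 6230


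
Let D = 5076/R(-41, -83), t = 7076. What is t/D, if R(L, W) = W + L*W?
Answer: 5873080/1269 ≈ 4628.1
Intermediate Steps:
D = 1269/830 (D = 5076/((-83*(1 - 41))) = 5076/((-83*(-40))) = 5076/3320 = 5076*(1/3320) = 1269/830 ≈ 1.5289)
t/D = 7076/(1269/830) = 7076*(830/1269) = 5873080/1269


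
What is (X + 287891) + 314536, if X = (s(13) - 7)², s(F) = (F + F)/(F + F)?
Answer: 602463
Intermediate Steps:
s(F) = 1 (s(F) = (2*F)/((2*F)) = (2*F)*(1/(2*F)) = 1)
X = 36 (X = (1 - 7)² = (-6)² = 36)
(X + 287891) + 314536 = (36 + 287891) + 314536 = 287927 + 314536 = 602463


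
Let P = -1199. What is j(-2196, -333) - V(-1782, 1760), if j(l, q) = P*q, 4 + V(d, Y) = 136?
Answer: 399135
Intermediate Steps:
V(d, Y) = 132 (V(d, Y) = -4 + 136 = 132)
j(l, q) = -1199*q
j(-2196, -333) - V(-1782, 1760) = -1199*(-333) - 1*132 = 399267 - 132 = 399135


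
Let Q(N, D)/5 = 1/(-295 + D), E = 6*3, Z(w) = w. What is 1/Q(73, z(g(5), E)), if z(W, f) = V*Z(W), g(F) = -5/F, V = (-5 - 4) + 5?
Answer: -291/5 ≈ -58.200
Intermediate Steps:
V = -4 (V = -9 + 5 = -4)
E = 18
z(W, f) = -4*W
Q(N, D) = 5/(-295 + D)
1/Q(73, z(g(5), E)) = 1/(5/(-295 - (-20)/5)) = 1/(5/(-295 - 4*(-1))) = 1/(5/(-295 + 4)) = 1/(5/(-291)) = 1/(5*(-1/291)) = 1/(-5/291) = -291/5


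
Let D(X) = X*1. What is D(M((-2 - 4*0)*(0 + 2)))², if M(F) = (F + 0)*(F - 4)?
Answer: 1024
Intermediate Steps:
M(F) = F*(-4 + F)
D(X) = X
D(M((-2 - 4*0)*(0 + 2)))² = (((-2 - 4*0)*(0 + 2))*(-4 + (-2 - 4*0)*(0 + 2)))² = (((-2 + 0)*2)*(-4 + (-2 + 0)*2))² = ((-2*2)*(-4 - 2*2))² = (-4*(-4 - 4))² = (-4*(-8))² = 32² = 1024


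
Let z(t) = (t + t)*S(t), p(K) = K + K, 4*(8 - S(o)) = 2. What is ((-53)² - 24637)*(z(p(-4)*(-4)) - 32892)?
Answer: 707489136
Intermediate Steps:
S(o) = 15/2 (S(o) = 8 - ¼*2 = 8 - ½ = 15/2)
p(K) = 2*K
z(t) = 15*t (z(t) = (t + t)*(15/2) = (2*t)*(15/2) = 15*t)
((-53)² - 24637)*(z(p(-4)*(-4)) - 32892) = ((-53)² - 24637)*(15*((2*(-4))*(-4)) - 32892) = (2809 - 24637)*(15*(-8*(-4)) - 32892) = -21828*(15*32 - 32892) = -21828*(480 - 32892) = -21828*(-32412) = 707489136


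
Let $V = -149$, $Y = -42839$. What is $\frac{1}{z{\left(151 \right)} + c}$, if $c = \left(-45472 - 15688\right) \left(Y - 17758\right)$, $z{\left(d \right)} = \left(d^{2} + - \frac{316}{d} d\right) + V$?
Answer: $\frac{1}{3706134856} \approx 2.6982 \cdot 10^{-10}$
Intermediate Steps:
$z{\left(d \right)} = -465 + d^{2}$ ($z{\left(d \right)} = \left(d^{2} + - \frac{316}{d} d\right) - 149 = \left(d^{2} - 316\right) - 149 = \left(-316 + d^{2}\right) - 149 = -465 + d^{2}$)
$c = 3706112520$ ($c = \left(-45472 - 15688\right) \left(-42839 - 17758\right) = \left(-61160\right) \left(-60597\right) = 3706112520$)
$\frac{1}{z{\left(151 \right)} + c} = \frac{1}{\left(-465 + 151^{2}\right) + 3706112520} = \frac{1}{\left(-465 + 22801\right) + 3706112520} = \frac{1}{22336 + 3706112520} = \frac{1}{3706134856}$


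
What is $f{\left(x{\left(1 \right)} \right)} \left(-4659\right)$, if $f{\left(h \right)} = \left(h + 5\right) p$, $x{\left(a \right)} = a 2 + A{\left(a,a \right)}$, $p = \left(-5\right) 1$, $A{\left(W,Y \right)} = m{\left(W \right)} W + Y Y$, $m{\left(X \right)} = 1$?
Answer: $209655$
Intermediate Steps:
$A{\left(W,Y \right)} = W + Y^{2}$ ($A{\left(W,Y \right)} = 1 W + Y Y = W + Y^{2}$)
$p = -5$
$x{\left(a \right)} = a^{2} + 3 a$ ($x{\left(a \right)} = a 2 + \left(a + a^{2}\right) = 2 a + \left(a + a^{2}\right) = a^{2} + 3 a$)
$f{\left(h \right)} = -25 - 5 h$ ($f{\left(h \right)} = \left(h + 5\right) \left(-5\right) = \left(5 + h\right) \left(-5\right) = -25 - 5 h$)
$f{\left(x{\left(1 \right)} \right)} \left(-4659\right) = \left(-25 - 5 \cdot 1 \left(3 + 1\right)\right) \left(-4659\right) = \left(-25 - 5 \cdot 1 \cdot 4\right) \left(-4659\right) = \left(-25 - 20\right) \left(-4659\right) = \left(-45\right) \left(-4659\right) = 209655$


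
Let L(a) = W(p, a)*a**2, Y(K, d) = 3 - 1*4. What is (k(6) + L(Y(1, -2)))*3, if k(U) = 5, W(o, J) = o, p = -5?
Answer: 0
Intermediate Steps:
Y(K, d) = -1 (Y(K, d) = 3 - 4 = -1)
L(a) = -5*a**2
(k(6) + L(Y(1, -2)))*3 = (5 - 5*(-1)**2)*3 = (5 - 5*1)*3 = (5 - 5)*3 = 0*3 = 0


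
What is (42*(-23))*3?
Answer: -2898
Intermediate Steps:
(42*(-23))*3 = -966*3 = -2898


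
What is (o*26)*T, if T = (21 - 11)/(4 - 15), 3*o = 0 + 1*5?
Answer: -1300/33 ≈ -39.394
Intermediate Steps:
o = 5/3 (o = (0 + 1*5)/3 = (0 + 5)/3 = (⅓)*5 = 5/3 ≈ 1.6667)
T = -10/11 (T = 10/(-11) = 10*(-1/11) = -10/11 ≈ -0.90909)
(o*26)*T = ((5/3)*26)*(-10/11) = (130/3)*(-10/11) = -1300/33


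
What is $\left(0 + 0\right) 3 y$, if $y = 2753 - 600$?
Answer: $0$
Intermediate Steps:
$y = 2153$ ($y = 2753 - 600 = 2153$)
$\left(0 + 0\right) 3 y = \left(0 + 0\right) 3 \cdot 2153 = 0 \cdot 3 \cdot 2153 = 0 \cdot 2153 = 0$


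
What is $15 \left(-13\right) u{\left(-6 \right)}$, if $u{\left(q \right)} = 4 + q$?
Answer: $390$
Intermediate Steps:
$15 \left(-13\right) u{\left(-6 \right)} = 15 \left(-13\right) \left(4 - 6\right) = \left(-195\right) \left(-2\right) = 390$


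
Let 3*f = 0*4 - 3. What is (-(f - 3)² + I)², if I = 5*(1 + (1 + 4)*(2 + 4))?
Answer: 19321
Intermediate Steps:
f = -1 (f = (0*4 - 3)/3 = (0 - 3)/3 = (⅓)*(-3) = -1)
I = 155 (I = 5*(1 + 5*6) = 5*(1 + 30) = 5*31 = 155)
(-(f - 3)² + I)² = (-(-1 - 3)² + 155)² = (-1*(-4)² + 155)² = (-1*16 + 155)² = (-16 + 155)² = 139² = 19321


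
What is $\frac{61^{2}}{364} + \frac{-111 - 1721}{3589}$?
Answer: $\frac{12687821}{1306396} \approx 9.7121$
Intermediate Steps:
$\frac{61^{2}}{364} + \frac{-111 - 1721}{3589} = 3721 \cdot \frac{1}{364} + \left(-111 - 1721\right) \frac{1}{3589} = \frac{3721}{364} - \frac{1832}{3589} = \frac{12687821}{1306396}$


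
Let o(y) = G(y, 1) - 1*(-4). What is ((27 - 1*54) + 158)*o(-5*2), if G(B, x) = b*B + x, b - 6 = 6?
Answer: -15065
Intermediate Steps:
b = 12 (b = 6 + 6 = 12)
G(B, x) = x + 12*B (G(B, x) = 12*B + x = x + 12*B)
o(y) = 5 + 12*y (o(y) = (1 + 12*y) - 1*(-4) = (1 + 12*y) + 4 = 5 + 12*y)
((27 - 1*54) + 158)*o(-5*2) = ((27 - 1*54) + 158)*(5 + 12*(-5*2)) = ((27 - 54) + 158)*(5 + 12*(-10)) = (-27 + 158)*(5 - 120) = 131*(-115) = -15065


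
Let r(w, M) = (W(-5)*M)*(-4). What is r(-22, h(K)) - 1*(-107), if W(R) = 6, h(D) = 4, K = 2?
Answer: 11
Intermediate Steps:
r(w, M) = -24*M (r(w, M) = (6*M)*(-4) = -24*M)
r(-22, h(K)) - 1*(-107) = -24*4 - 1*(-107) = -96 + 107 = 11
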